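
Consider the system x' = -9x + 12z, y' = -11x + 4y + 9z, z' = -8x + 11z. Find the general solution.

Coefficient matrix A = [[-9, 0, 12], [-11, 4, 9], [-8, 0, 11]].
det(A - λI) = 0 gives eigenvalues λ = -1, 3, 4.
For λ=-1: eigenvector (3,3,2).
For λ=3: eigenvector (1,2,1).
For λ=4: eigenvector (0,1,0).
General solution: c_1e^(-t)(3,3,2) + c_2e^(3t)(1,2,1) + c_3e^(4t)(0,1,0).

x(t) = 3c_1e^(-t) + c_2e^(3t), y(t) = 3c_1e^(-t) + 2c_2e^(3t) + c_3e^(4t), z(t) = 2c_1e^(-t) + c_2e^(3t)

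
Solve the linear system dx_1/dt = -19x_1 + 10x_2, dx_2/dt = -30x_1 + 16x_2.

x_1(t) = C_1e^(t) + 2C_2e^(-4t), x_2(t) = 2C_1e^(t) + 3C_2e^(-4t)

Coefficient matrix A = [[-19, 10], [-30, 16]].
Characteristic polynomial det(A - λI) = λ^2 + 3λ - 4 = 0.
Eigenvalues λ = 1, -4.
For λ=1: (A-λI) row 1 is [-20, 10], so an eigenvector is (1, 2).
For λ=-4: (A-λI) row 1 is [-15, 10], so an eigenvector is (2, 3).
General solution: C_1e^(t)(1,2) + C_2e^(-4t)(2,3).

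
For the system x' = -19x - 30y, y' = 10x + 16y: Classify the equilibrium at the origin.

A = [[-19,-30],[10,16]]; det(A-λI) = λ^2 + 3λ - 4.
λ = -4, 1: opposite signs.

saddle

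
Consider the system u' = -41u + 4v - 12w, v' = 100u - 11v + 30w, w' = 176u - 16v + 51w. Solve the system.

u(t) = 2c_1e^(-3t) + c_2e^(-t) + 2c_3e^(3t), v(t) = -5c_1e^(-3t) - 2c_2e^(-t) - 5c_3e^(3t), w(t) = -8c_1e^(-3t) - 4c_2e^(-t) - 9c_3e^(3t)

Coefficient matrix A = [[-41, 4, -12], [100, -11, 30], [176, -16, 51]].
det(A - λI) = 0 gives eigenvalues λ = -3, -1, 3.
For λ=-3: eigenvector (2,-5,-8).
For λ=-1: eigenvector (1,-2,-4).
For λ=3: eigenvector (2,-5,-9).
General solution: c_1e^(-3t)(2,-5,-8) + c_2e^(-t)(1,-2,-4) + c_3e^(3t)(2,-5,-9).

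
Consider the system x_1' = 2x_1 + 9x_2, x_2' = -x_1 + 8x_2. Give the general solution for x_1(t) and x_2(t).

Coefficient matrix A = [[2, 9], [-1, 8]].
Characteristic polynomial det(A - λI) = λ^2 - 10λ + 25 = 0.
Single eigenvalue λ = 5 with algebraic multiplicity 2.
Eigenvector v = (-3,-1); generalized eigenvector w with (A-λI)w=v is (1,0).
General solution: e^(5t)[c_1·v + c_2·(t·v + w)].

x_1(t) = -3c_1e^(5t) - 3c_2te^(5t) + c_2e^(5t), x_2(t) = -c_1e^(5t) - c_2te^(5t)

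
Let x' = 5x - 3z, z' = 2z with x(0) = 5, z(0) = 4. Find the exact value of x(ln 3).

A = [[5,-3],[0,2]]; eigenvalues λ = 2, 5.
Eigenvectors: (-1,-1) for λ=2, (1,0) for λ=5.
From the initial condition, c_1 = -4, c_2 = 1.
x(ln 3) = (-4)(3^2)(-1) + (1)(3^5)(1) = 279.

279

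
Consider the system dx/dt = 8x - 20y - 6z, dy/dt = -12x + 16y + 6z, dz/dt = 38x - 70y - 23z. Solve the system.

x(t) = C_1e^(-4t) + 2C_2e^(t) - C_3e^(4t), y(t) = -2C_2e^(t) + C_3e^(4t), z(t) = 2C_1e^(-4t) + 9C_2e^(t) - 4C_3e^(4t)

Coefficient matrix A = [[8, -20, -6], [-12, 16, 6], [38, -70, -23]].
det(A - λI) = 0 gives eigenvalues λ = -4, 1, 4.
For λ=-4: eigenvector (1,0,2).
For λ=1: eigenvector (2,-2,9).
For λ=4: eigenvector (-1,1,-4).
General solution: C_1e^(-4t)(1,0,2) + C_2e^(t)(2,-2,9) + C_3e^(4t)(-1,1,-4).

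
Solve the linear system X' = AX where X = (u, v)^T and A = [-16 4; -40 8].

Coefficient matrix A = [[-16, 4], [-40, 8]].
Characteristic polynomial det(A - λI) = λ^2 + 8λ + 32 = 0.
Eigenvalues λ = -4 ± 4i (complex conjugate pair).
For λ=-4+4i: an eigenvector is (1,3) - i(0,-1) = (1, 3 + i).
A real fundamental pair from Re and Im of e^((-4+4i)t)v: X_1 = e^(-4t)(cos(4t)·(1,3) + sin(4t)·(0,-1)), X_2 = e^(-4t)(sin(4t)·(1,3) - cos(4t)·(0,-1)).
General solution: C_1X_1 + C_2X_2.

u(t) = C_1e^(-4t)cos(4t) + C_2e^(-4t)sin(4t), v(t) = -C_1e^(-4t)sin(4t) + 3C_1e^(-4t)cos(4t) + 3C_2e^(-4t)sin(4t) + C_2e^(-4t)cos(4t)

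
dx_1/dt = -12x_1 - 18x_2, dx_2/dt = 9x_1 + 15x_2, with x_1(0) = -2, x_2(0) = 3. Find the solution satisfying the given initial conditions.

Coefficient matrix A = [[-12, -18], [9, 15]].
Characteristic polynomial det(A - λI) = λ^2 - 3λ - 18 = 0.
Eigenvalues λ = -3, 6.
For λ=-3: (A-λI) row 1 is [-9, -18], so an eigenvector is (2, -1).
For λ=6: (A-λI) row 1 is [-18, -18], so an eigenvector is (-1, 1).
General solution: C_1e^(-3t)(2,-1) + C_2e^(6t)(-1,1).
Applying x_1(0)=-2, x_2(0)=3 gives C_1=1, C_2=4.

x_1(t) = -4e^(6t) + 2e^(-3t), x_2(t) = 4e^(6t) - e^(-3t)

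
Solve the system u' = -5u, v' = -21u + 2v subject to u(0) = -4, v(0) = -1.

u(t) = -4e^(-5t), v(t) = 11e^(2t) - 12e^(-5t)

Coefficient matrix A = [[-5, 0], [-21, 2]].
Characteristic polynomial det(A - λI) = λ^2 + 3λ - 10 = 0.
Eigenvalues λ = 2, -5.
For λ=2: (A-λI) row 1 is [-7, 0], so an eigenvector is (0, 1).
For λ=-5: (A-λI) row 2 is [-21, 7], so an eigenvector is (-1, -3).
General solution: K_1e^(2t)(0,1) + K_2e^(-5t)(-1,-3).
Applying u(0)=-4, v(0)=-1 gives K_1=11, K_2=4.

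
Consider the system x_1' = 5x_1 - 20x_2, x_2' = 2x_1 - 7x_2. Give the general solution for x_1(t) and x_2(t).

Coefficient matrix A = [[5, -20], [2, -7]].
Characteristic polynomial det(A - λI) = λ^2 + 2λ + 5 = 0.
Eigenvalues λ = -1 ± 2i (complex conjugate pair).
For λ=-1+2i: an eigenvector is (-3,-1) - i(1,0) = (-3 - i, -1).
A real fundamental pair from Re and Im of e^((-1+2i)t)v: X_1 = e^(-t)(cos(2t)·(-3,-1) + sin(2t)·(1,0)), X_2 = e^(-t)(sin(2t)·(-3,-1) - cos(2t)·(1,0)).
General solution: C_1X_1 + C_2X_2.

x_1(t) = C_1e^(-t)sin(2t) - 3C_1e^(-t)cos(2t) - 3C_2e^(-t)sin(2t) - C_2e^(-t)cos(2t), x_2(t) = -C_1e^(-t)cos(2t) - C_2e^(-t)sin(2t)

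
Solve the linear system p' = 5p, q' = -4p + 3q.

Coefficient matrix A = [[5, 0], [-4, 3]].
Characteristic polynomial det(A - λI) = λ^2 - 8λ + 15 = 0.
Eigenvalues λ = 3, 5.
For λ=3: (A-λI) row 1 is [2, 0], so an eigenvector is (0, -1).
For λ=5: (A-λI) row 2 is [-4, -2], so an eigenvector is (-1, 2).
General solution: c_1e^(3t)(0,-1) + c_2e^(5t)(-1,2).

p(t) = -c_2e^(5t), q(t) = -c_1e^(3t) + 2c_2e^(5t)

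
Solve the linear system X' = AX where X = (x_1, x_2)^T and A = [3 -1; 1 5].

Coefficient matrix A = [[3, -1], [1, 5]].
Characteristic polynomial det(A - λI) = λ^2 - 8λ + 16 = 0.
Single eigenvalue λ = 4 with algebraic multiplicity 2.
Eigenvector v = (-1,1); generalized eigenvector w with (A-λI)w=v is (2,-1).
General solution: e^(4t)[K_1·v + K_2·(t·v + w)].

x_1(t) = -K_1e^(4t) - K_2te^(4t) + 2K_2e^(4t), x_2(t) = K_1e^(4t) + K_2te^(4t) - K_2e^(4t)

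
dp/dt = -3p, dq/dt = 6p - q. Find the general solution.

p(t) = -c_1e^(-3t), q(t) = 3c_1e^(-3t) - c_2e^(-t)

Coefficient matrix A = [[-3, 0], [6, -1]].
Characteristic polynomial det(A - λI) = λ^2 + 4λ + 3 = 0.
Eigenvalues λ = -3, -1.
For λ=-3: (A-λI) row 2 is [6, 2], so an eigenvector is (-1, 3).
For λ=-1: (A-λI) row 1 is [-2, 0], so an eigenvector is (0, -1).
General solution: c_1e^(-3t)(-1,3) + c_2e^(-t)(0,-1).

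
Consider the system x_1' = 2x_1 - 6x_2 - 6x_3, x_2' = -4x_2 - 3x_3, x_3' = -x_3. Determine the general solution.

Coefficient matrix A = [[2, -6, -6], [0, -4, -3], [0, 0, -1]].
det(A - λI) = 0 gives eigenvalues λ = 2, -4, -1.
For λ=2: eigenvector (1,0,0).
For λ=-4: eigenvector (1,1,0).
For λ=-1: eigenvector (0,-1,1).
General solution: C_1e^(2t)(1,0,0) + C_2e^(-4t)(1,1,0) + C_3e^(-t)(0,-1,1).

x_1(t) = C_1e^(2t) + C_2e^(-4t), x_2(t) = C_2e^(-4t) - C_3e^(-t), x_3(t) = C_3e^(-t)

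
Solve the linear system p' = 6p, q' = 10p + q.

Coefficient matrix A = [[6, 0], [10, 1]].
Characteristic polynomial det(A - λI) = λ^2 - 7λ + 6 = 0.
Eigenvalues λ = 6, 1.
For λ=6: (A-λI) row 2 is [10, -5], so an eigenvector is (1, 2).
For λ=1: (A-λI) row 1 is [5, 0], so an eigenvector is (0, -1).
General solution: c_1e^(6t)(1,2) + c_2e^(t)(0,-1).

p(t) = c_1e^(6t), q(t) = 2c_1e^(6t) - c_2e^(t)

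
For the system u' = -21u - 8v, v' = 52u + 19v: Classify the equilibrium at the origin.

A = [[-21,-8],[52,19]]; det(A-λI) = λ^2 + 2λ + 17.
λ = -1 ± 4i: negative real part.

stable spiral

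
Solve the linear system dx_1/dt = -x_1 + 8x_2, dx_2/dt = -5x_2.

x_1(t) = K_1e^(-t) + 2K_2e^(-5t), x_2(t) = -K_2e^(-5t)

Coefficient matrix A = [[-1, 8], [0, -5]].
Characteristic polynomial det(A - λI) = λ^2 + 6λ + 5 = 0.
Eigenvalues λ = -1, -5.
For λ=-1: (A-λI) row 1 is [0, 8], so an eigenvector is (1, 0).
For λ=-5: (A-λI) row 1 is [4, 8], so an eigenvector is (2, -1).
General solution: K_1e^(-t)(1,0) + K_2e^(-5t)(2,-1).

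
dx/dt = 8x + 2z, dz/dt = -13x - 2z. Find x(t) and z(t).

Coefficient matrix A = [[8, 2], [-13, -2]].
Characteristic polynomial det(A - λI) = λ^2 - 6λ + 10 = 0.
Eigenvalues λ = 3 ± i (complex conjugate pair).
For λ=3+i: an eigenvector is (1,-3) - i(-1,2) = (1 + i, -3 - 2i).
A real fundamental pair from Re and Im of e^((3+i)t)v: X_1 = e^(3t)(cos(t)·(1,-3) + sin(t)·(-1,2)), X_2 = e^(3t)(sin(t)·(1,-3) - cos(t)·(-1,2)).
General solution: c_1X_1 + c_2X_2.

x(t) = -c_1e^(3t)sin(t) + c_1e^(3t)cos(t) + c_2e^(3t)sin(t) + c_2e^(3t)cos(t), z(t) = 2c_1e^(3t)sin(t) - 3c_1e^(3t)cos(t) - 3c_2e^(3t)sin(t) - 2c_2e^(3t)cos(t)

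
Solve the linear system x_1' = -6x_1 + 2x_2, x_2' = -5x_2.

Coefficient matrix A = [[-6, 2], [0, -5]].
Characteristic polynomial det(A - λI) = λ^2 + 11λ + 30 = 0.
Eigenvalues λ = -6, -5.
For λ=-6: (A-λI) row 1 is [0, 2], so an eigenvector is (1, 0).
For λ=-5: (A-λI) row 1 is [-1, 2], so an eigenvector is (2, 1).
General solution: c_1e^(-6t)(1,0) + c_2e^(-5t)(2,1).

x_1(t) = c_1e^(-6t) + 2c_2e^(-5t), x_2(t) = c_2e^(-5t)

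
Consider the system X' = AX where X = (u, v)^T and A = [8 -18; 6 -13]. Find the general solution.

u(t) = -3c_1e^(-4t) + 2c_2e^(-t), v(t) = -2c_1e^(-4t) + c_2e^(-t)

Coefficient matrix A = [[8, -18], [6, -13]].
Characteristic polynomial det(A - λI) = λ^2 + 5λ + 4 = 0.
Eigenvalues λ = -4, -1.
For λ=-4: (A-λI) row 1 is [12, -18], so an eigenvector is (-3, -2).
For λ=-1: (A-λI) row 1 is [9, -18], so an eigenvector is (2, 1).
General solution: c_1e^(-4t)(-3,-2) + c_2e^(-t)(2,1).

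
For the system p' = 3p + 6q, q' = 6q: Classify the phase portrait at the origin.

A = [[3,6],[0,6]]; det(A-λI) = λ^2 - 9λ + 18.
λ = 6, 3: both positive.

unstable node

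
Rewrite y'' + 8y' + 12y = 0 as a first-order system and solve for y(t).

y(t) = K_1e^(-2t) + K_2e^(-6t)

Let x_1 = y, x_2 = y'. Then x_1' = x_2 and x_2' = -12x_1 - 8x_2.
A = [[0,1],[-12,-8]]; det(A-λI) = λ^2 + 8λ + 12.
Eigenvalues λ = -2, -6 with eigenvectors (1,-2), (1,-6).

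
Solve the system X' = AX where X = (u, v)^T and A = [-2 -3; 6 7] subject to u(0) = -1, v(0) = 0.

Coefficient matrix A = [[-2, -3], [6, 7]].
Characteristic polynomial det(A - λI) = λ^2 - 5λ + 4 = 0.
Eigenvalues λ = 4, 1.
For λ=4: (A-λI) row 1 is [-6, -3], so an eigenvector is (-1, 2).
For λ=1: (A-λI) row 1 is [-3, -3], so an eigenvector is (1, -1).
General solution: c_1e^(4t)(-1,2) + c_2e^(t)(1,-1).
Applying u(0)=-1, v(0)=0 gives c_1=-1, c_2=-2.

u(t) = e^(4t) - 2e^(t), v(t) = -2e^(4t) + 2e^(t)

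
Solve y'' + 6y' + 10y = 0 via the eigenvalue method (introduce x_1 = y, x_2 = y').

y(t) = K_1e^(-3t)cos(t) + K_2e^(-3t)sin(t)

Let x_1 = y, x_2 = y'. Then x_1' = x_2 and x_2' = -10x_1 - 6x_2.
A = [[0,1],[-10,-6]]; det(A-λI) = λ^2 + 6λ + 10.
Eigenvalues λ = -3 ± i.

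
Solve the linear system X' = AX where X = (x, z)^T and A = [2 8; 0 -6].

Coefficient matrix A = [[2, 8], [0, -6]].
Characteristic polynomial det(A - λI) = λ^2 + 4λ - 12 = 0.
Eigenvalues λ = -6, 2.
For λ=-6: (A-λI) row 1 is [8, 8], so an eigenvector is (-1, 1).
For λ=2: (A-λI) row 1 is [0, 8], so an eigenvector is (-1, 0).
General solution: c_1e^(-6t)(-1,1) + c_2e^(2t)(-1,0).

x(t) = -c_1e^(-6t) - c_2e^(2t), z(t) = c_1e^(-6t)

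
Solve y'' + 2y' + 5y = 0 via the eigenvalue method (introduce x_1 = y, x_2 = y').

y(t) = C_1e^(-t)cos(2t) + C_2e^(-t)sin(2t)

Let x_1 = y, x_2 = y'. Then x_1' = x_2 and x_2' = -5x_1 - 2x_2.
A = [[0,1],[-5,-2]]; det(A-λI) = λ^2 + 2λ + 5.
Eigenvalues λ = -1 ± 2i.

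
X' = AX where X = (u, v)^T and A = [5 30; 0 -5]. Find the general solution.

Coefficient matrix A = [[5, 30], [0, -5]].
Characteristic polynomial det(A - λI) = λ^2 - 25 = 0.
Eigenvalues λ = -5, 5.
For λ=-5: (A-λI) row 1 is [10, 30], so an eigenvector is (-3, 1).
For λ=5: (A-λI) row 1 is [0, 30], so an eigenvector is (-1, 0).
General solution: c_1e^(-5t)(-3,1) + c_2e^(5t)(-1,0).

u(t) = -3c_1e^(-5t) - c_2e^(5t), v(t) = c_1e^(-5t)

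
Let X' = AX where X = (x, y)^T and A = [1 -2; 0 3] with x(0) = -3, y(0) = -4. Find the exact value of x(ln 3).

87

A = [[1,-2],[0,3]]; eigenvalues λ = 3, 1.
Eigenvectors: (1,-1) for λ=3, (1,0) for λ=1.
From the initial condition, c_1 = 4, c_2 = -7.
x(ln 3) = (4)(3^3)(1) + (-7)(3^1)(1) = 87.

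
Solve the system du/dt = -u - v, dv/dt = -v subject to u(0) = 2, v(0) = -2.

Coefficient matrix A = [[-1, -1], [0, -1]].
Characteristic polynomial det(A - λI) = λ^2 + 2λ + 1 = 0.
Single eigenvalue λ = -1 with algebraic multiplicity 2.
Eigenvector v = (-1,0); generalized eigenvector w with (A-λI)w=v is (-1,1).
General solution: e^(-t)[K_1·v + K_2·(t·v + w)].
Applying u(0)=2, v(0)=-2 gives K_1=0, K_2=-2.

u(t) = 2te^(-t) + 2e^(-t), v(t) = -2e^(-t)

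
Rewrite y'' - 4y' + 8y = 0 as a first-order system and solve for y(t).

y(t) = c_1e^(2t)cos(2t) + c_2e^(2t)sin(2t)

Let x_1 = y, x_2 = y'. Then x_1' = x_2 and x_2' = -8x_1 + 4x_2.
A = [[0,1],[-8,4]]; det(A-λI) = λ^2 - 4λ + 8.
Eigenvalues λ = 2 ± 2i.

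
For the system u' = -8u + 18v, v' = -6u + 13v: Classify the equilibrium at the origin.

unstable node

A = [[-8,18],[-6,13]]; det(A-λI) = λ^2 - 5λ + 4.
λ = 4, 1: both positive.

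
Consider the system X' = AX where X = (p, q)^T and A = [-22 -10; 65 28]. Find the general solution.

Coefficient matrix A = [[-22, -10], [65, 28]].
Characteristic polynomial det(A - λI) = λ^2 - 6λ + 34 = 0.
Eigenvalues λ = 3 ± 5i (complex conjugate pair).
For λ=3+5i: an eigenvector is (-1,3) - i(-1,2) = (-1 + i, 3 - 2i).
A real fundamental pair from Re and Im of e^((3+5i)t)v: X_1 = e^(3t)(cos(5t)·(-1,3) + sin(5t)·(-1,2)), X_2 = e^(3t)(sin(5t)·(-1,3) - cos(5t)·(-1,2)).
General solution: K_1X_1 + K_2X_2.

p(t) = -K_1e^(3t)sin(5t) - K_1e^(3t)cos(5t) - K_2e^(3t)sin(5t) + K_2e^(3t)cos(5t), q(t) = 2K_1e^(3t)sin(5t) + 3K_1e^(3t)cos(5t) + 3K_2e^(3t)sin(5t) - 2K_2e^(3t)cos(5t)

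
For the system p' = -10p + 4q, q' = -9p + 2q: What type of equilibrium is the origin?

stable improper node

A = [[-10,4],[-9,2]]; det(A-λI) = λ^2 + 8λ + 16.
repeated λ = -4 with a single eigenvector.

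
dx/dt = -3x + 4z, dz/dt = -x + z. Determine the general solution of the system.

x(t) = -2C_1e^(-t) - 2C_2te^(-t) + C_2e^(-t), z(t) = -C_1e^(-t) - C_2te^(-t)

Coefficient matrix A = [[-3, 4], [-1, 1]].
Characteristic polynomial det(A - λI) = λ^2 + 2λ + 1 = 0.
Single eigenvalue λ = -1 with algebraic multiplicity 2.
Eigenvector v = (-2,-1); generalized eigenvector w with (A-λI)w=v is (1,0).
General solution: e^(-t)[C_1·v + C_2·(t·v + w)].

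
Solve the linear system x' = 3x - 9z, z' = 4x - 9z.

x(t) = 3K_1e^(-3t) + 3K_2te^(-3t) + 2K_2e^(-3t), z(t) = 2K_1e^(-3t) + 2K_2te^(-3t) + K_2e^(-3t)

Coefficient matrix A = [[3, -9], [4, -9]].
Characteristic polynomial det(A - λI) = λ^2 + 6λ + 9 = 0.
Single eigenvalue λ = -3 with algebraic multiplicity 2.
Eigenvector v = (3,2); generalized eigenvector w with (A-λI)w=v is (2,1).
General solution: e^(-3t)[K_1·v + K_2·(t·v + w)].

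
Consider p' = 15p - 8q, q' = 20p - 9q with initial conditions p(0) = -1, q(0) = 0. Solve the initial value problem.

p(t) = -3e^(3t)sin(4t) - e^(3t)cos(4t), q(t) = -5e^(3t)sin(4t)

Coefficient matrix A = [[15, -8], [20, -9]].
Characteristic polynomial det(A - λI) = λ^2 - 6λ + 25 = 0.
Eigenvalues λ = 3 ± 4i (complex conjugate pair).
For λ=3+4i: an eigenvector is (-1,-1) - i(-1,-2) = (-1 + i, -1 + 2i).
A real fundamental pair from Re and Im of e^((3+4i)t)v: X_1 = e^(3t)(cos(4t)·(-1,-1) + sin(4t)·(-1,-2)), X_2 = e^(3t)(sin(4t)·(-1,-1) - cos(4t)·(-1,-2)).
General solution: K_1X_1 + K_2X_2.
Applying p(0)=-1, q(0)=0 gives K_1=2, K_2=1.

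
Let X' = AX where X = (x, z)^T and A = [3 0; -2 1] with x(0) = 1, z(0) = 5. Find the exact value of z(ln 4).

-40

A = [[3,0],[-2,1]]; eigenvalues λ = 3, 1.
Eigenvectors: (1,-1) for λ=3, (0,1) for λ=1.
From the initial condition, c_1 = 1, c_2 = 6.
z(ln 4) = (1)(4^3)(-1) + (6)(4^1)(1) = -40.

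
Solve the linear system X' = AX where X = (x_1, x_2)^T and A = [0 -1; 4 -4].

x_1(t) = K_1e^(-2t) + K_2te^(-2t) + 2K_2e^(-2t), x_2(t) = 2K_1e^(-2t) + 2K_2te^(-2t) + 3K_2e^(-2t)

Coefficient matrix A = [[0, -1], [4, -4]].
Characteristic polynomial det(A - λI) = λ^2 + 4λ + 4 = 0.
Single eigenvalue λ = -2 with algebraic multiplicity 2.
Eigenvector v = (1,2); generalized eigenvector w with (A-λI)w=v is (2,3).
General solution: e^(-2t)[K_1·v + K_2·(t·v + w)].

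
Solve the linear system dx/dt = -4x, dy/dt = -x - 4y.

x(t) = K_2e^(-4t), y(t) = -K_1e^(-4t) - K_2te^(-4t) + 3K_2e^(-4t)

Coefficient matrix A = [[-4, 0], [-1, -4]].
Characteristic polynomial det(A - λI) = λ^2 + 8λ + 16 = 0.
Single eigenvalue λ = -4 with algebraic multiplicity 2.
Eigenvector v = (0,-1); generalized eigenvector w with (A-λI)w=v is (1,3).
General solution: e^(-4t)[K_1·v + K_2·(t·v + w)].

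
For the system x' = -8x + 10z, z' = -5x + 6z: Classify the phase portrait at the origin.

A = [[-8,10],[-5,6]]; det(A-λI) = λ^2 + 2λ + 2.
λ = -1 ± i: negative real part.

stable spiral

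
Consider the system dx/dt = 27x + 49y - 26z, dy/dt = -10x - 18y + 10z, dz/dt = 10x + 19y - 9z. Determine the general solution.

Coefficient matrix A = [[27, 49, -26], [-10, -18, 10], [10, 19, -9]].
det(A - λI) = 0 gives eigenvalues λ = -3, 2, 1.
For λ=-3: eigenvector (-5,2,-2).
For λ=2: eigenvector (3,-1,1).
For λ=1: eigenvector (1,0,1).
General solution: C_1e^(-3t)(-5,2,-2) + C_2e^(2t)(3,-1,1) + C_3e^(t)(1,0,1).

x(t) = -5C_1e^(-3t) + 3C_2e^(2t) + C_3e^(t), y(t) = 2C_1e^(-3t) - C_2e^(2t), z(t) = -2C_1e^(-3t) + C_2e^(2t) + C_3e^(t)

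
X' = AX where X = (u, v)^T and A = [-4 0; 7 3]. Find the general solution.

Coefficient matrix A = [[-4, 0], [7, 3]].
Characteristic polynomial det(A - λI) = λ^2 + λ - 12 = 0.
Eigenvalues λ = 3, -4.
For λ=3: (A-λI) row 1 is [-7, 0], so an eigenvector is (0, 1).
For λ=-4: (A-λI) row 2 is [7, 7], so an eigenvector is (1, -1).
General solution: C_1e^(3t)(0,1) + C_2e^(-4t)(1,-1).

u(t) = C_2e^(-4t), v(t) = C_1e^(3t) - C_2e^(-4t)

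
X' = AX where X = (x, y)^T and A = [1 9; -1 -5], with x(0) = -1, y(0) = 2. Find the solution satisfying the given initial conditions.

x(t) = 15te^(-2t) - e^(-2t), y(t) = -5te^(-2t) + 2e^(-2t)

Coefficient matrix A = [[1, 9], [-1, -5]].
Characteristic polynomial det(A - λI) = λ^2 + 4λ + 4 = 0.
Single eigenvalue λ = -2 with algebraic multiplicity 2.
Eigenvector v = (3,-1); generalized eigenvector w with (A-λI)w=v is (-2,1).
General solution: e^(-2t)[c_1·v + c_2·(t·v + w)].
Applying x(0)=-1, y(0)=2 gives c_1=3, c_2=5.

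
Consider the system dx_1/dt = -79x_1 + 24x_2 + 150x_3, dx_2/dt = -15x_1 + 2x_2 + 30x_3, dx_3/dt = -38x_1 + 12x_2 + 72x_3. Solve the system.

Coefficient matrix A = [[-79, 24, 150], [-15, 2, 30], [-38, 12, 72]].
det(A - λI) = 0 gives eigenvalues λ = -3, 2, -4.
For λ=-3: eigenvector (-3,3,-2).
For λ=2: eigenvector (4,1,2).
For λ=-4: eigenvector (2,0,1).
General solution: c_1e^(-3t)(-3,3,-2) + c_2e^(2t)(4,1,2) + c_3e^(-4t)(2,0,1).

x_1(t) = -3c_1e^(-3t) + 4c_2e^(2t) + 2c_3e^(-4t), x_2(t) = 3c_1e^(-3t) + c_2e^(2t), x_3(t) = -2c_1e^(-3t) + 2c_2e^(2t) + c_3e^(-4t)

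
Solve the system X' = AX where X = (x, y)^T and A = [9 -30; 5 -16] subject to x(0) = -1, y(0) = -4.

Coefficient matrix A = [[9, -30], [5, -16]].
Characteristic polynomial det(A - λI) = λ^2 + 7λ + 6 = 0.
Eigenvalues λ = -1, -6.
For λ=-1: (A-λI) row 1 is [10, -30], so an eigenvector is (-3, -1).
For λ=-6: (A-λI) row 1 is [15, -30], so an eigenvector is (2, 1).
General solution: K_1e^(-t)(-3,-1) + K_2e^(-6t)(2,1).
Applying x(0)=-1, y(0)=-4 gives K_1=-7, K_2=-11.

x(t) = 21e^(-t) - 22e^(-6t), y(t) = 7e^(-t) - 11e^(-6t)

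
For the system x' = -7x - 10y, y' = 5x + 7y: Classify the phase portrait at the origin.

A = [[-7,-10],[5,7]]; det(A-λI) = λ^2 + 1.
λ = 0 ± i: zero real part.

center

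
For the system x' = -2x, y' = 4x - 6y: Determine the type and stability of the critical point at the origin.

A = [[-2,0],[4,-6]]; det(A-λI) = λ^2 + 8λ + 12.
λ = -6, -2: both negative.

stable node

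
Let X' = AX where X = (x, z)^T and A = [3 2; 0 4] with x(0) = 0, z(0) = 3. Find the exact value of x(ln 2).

A = [[3,2],[0,4]]; eigenvalues λ = 3, 4.
Eigenvectors: (-1,0) for λ=3, (2,1) for λ=4.
From the initial condition, c_1 = 6, c_2 = 3.
x(ln 2) = (6)(2^3)(-1) + (3)(2^4)(2) = 48.

48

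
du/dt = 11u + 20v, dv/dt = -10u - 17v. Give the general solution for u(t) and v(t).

u(t) = 3K_1e^(-3t)sin(2t) - K_1e^(-3t)cos(2t) - K_2e^(-3t)sin(2t) - 3K_2e^(-3t)cos(2t), v(t) = -2K_1e^(-3t)sin(2t) + K_1e^(-3t)cos(2t) + K_2e^(-3t)sin(2t) + 2K_2e^(-3t)cos(2t)

Coefficient matrix A = [[11, 20], [-10, -17]].
Characteristic polynomial det(A - λI) = λ^2 + 6λ + 13 = 0.
Eigenvalues λ = -3 ± 2i (complex conjugate pair).
For λ=-3+2i: an eigenvector is (-1,1) - i(3,-2) = (-1 - 3i, 1 + 2i).
A real fundamental pair from Re and Im of e^((-3+2i)t)v: X_1 = e^(-3t)(cos(2t)·(-1,1) + sin(2t)·(3,-2)), X_2 = e^(-3t)(sin(2t)·(-1,1) - cos(2t)·(3,-2)).
General solution: K_1X_1 + K_2X_2.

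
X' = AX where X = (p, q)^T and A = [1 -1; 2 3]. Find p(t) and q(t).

Coefficient matrix A = [[1, -1], [2, 3]].
Characteristic polynomial det(A - λI) = λ^2 - 4λ + 5 = 0.
Eigenvalues λ = 2 ± i (complex conjugate pair).
For λ=2+i: an eigenvector is (-1,1) - i(0,-1) = (-1, 1 + i).
A real fundamental pair from Re and Im of e^((2+i)t)v: X_1 = e^(2t)(cos(t)·(-1,1) + sin(t)·(0,-1)), X_2 = e^(2t)(sin(t)·(-1,1) - cos(t)·(0,-1)).
General solution: C_1X_1 + C_2X_2.

p(t) = -C_1e^(2t)cos(t) - C_2e^(2t)sin(t), q(t) = -C_1e^(2t)sin(t) + C_1e^(2t)cos(t) + C_2e^(2t)sin(t) + C_2e^(2t)cos(t)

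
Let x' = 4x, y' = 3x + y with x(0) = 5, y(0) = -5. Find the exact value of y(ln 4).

A = [[4,0],[3,1]]; eigenvalues λ = 4, 1.
Eigenvectors: (-1,-1) for λ=4, (0,1) for λ=1.
From the initial condition, c_1 = -5, c_2 = -10.
y(ln 4) = (-5)(4^4)(-1) + (-10)(4^1)(1) = 1240.

1240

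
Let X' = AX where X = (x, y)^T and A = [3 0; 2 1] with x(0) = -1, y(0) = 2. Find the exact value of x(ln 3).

-27

A = [[3,0],[2,1]]; eigenvalues λ = 1, 3.
Eigenvectors: (0,1) for λ=1, (-1,-1) for λ=3.
From the initial condition, c_1 = 3, c_2 = 1.
x(ln 3) = (3)(3^1)(0) + (1)(3^3)(-1) = -27.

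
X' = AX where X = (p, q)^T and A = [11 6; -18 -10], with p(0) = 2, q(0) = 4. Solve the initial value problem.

p(t) = 16e^(2t) - 14e^(-t), q(t) = -24e^(2t) + 28e^(-t)

Coefficient matrix A = [[11, 6], [-18, -10]].
Characteristic polynomial det(A - λI) = λ^2 - λ - 2 = 0.
Eigenvalues λ = 2, -1.
For λ=2: (A-λI) row 1 is [9, 6], so an eigenvector is (2, -3).
For λ=-1: (A-λI) row 1 is [12, 6], so an eigenvector is (1, -2).
General solution: K_1e^(2t)(2,-3) + K_2e^(-t)(1,-2).
Applying p(0)=2, q(0)=4 gives K_1=8, K_2=-14.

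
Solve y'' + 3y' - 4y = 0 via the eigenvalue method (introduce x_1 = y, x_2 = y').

y(t) = C_1e^(-4t) + C_2e^(t)

Let x_1 = y, x_2 = y'. Then x_1' = x_2 and x_2' = 4x_1 - 3x_2.
A = [[0,1],[4,-3]]; det(A-λI) = λ^2 + 3λ - 4.
Eigenvalues λ = -4, 1 with eigenvectors (1,-4), (1,1).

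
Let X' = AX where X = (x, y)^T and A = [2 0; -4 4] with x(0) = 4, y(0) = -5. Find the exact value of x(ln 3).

36

A = [[2,0],[-4,4]]; eigenvalues λ = 4, 2.
Eigenvectors: (0,-1) for λ=4, (-1,-2) for λ=2.
From the initial condition, c_1 = 13, c_2 = -4.
x(ln 3) = (13)(3^4)(0) + (-4)(3^2)(-1) = 36.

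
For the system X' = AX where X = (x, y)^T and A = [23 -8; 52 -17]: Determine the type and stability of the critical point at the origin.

A = [[23,-8],[52,-17]]; det(A-λI) = λ^2 - 6λ + 25.
λ = 3 ± 4i: positive real part.

unstable spiral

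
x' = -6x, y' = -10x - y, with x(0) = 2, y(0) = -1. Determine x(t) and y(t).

Coefficient matrix A = [[-6, 0], [-10, -1]].
Characteristic polynomial det(A - λI) = λ^2 + 7λ + 6 = 0.
Eigenvalues λ = -6, -1.
For λ=-6: (A-λI) row 2 is [-10, 5], so an eigenvector is (1, 2).
For λ=-1: (A-λI) row 1 is [-5, 0], so an eigenvector is (0, -1).
General solution: C_1e^(-6t)(1,2) + C_2e^(-t)(0,-1).
Applying x(0)=2, y(0)=-1 gives C_1=2, C_2=5.

x(t) = 2e^(-6t), y(t) = -5e^(-t) + 4e^(-6t)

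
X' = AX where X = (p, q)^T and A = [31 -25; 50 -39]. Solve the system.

p(t) = C_1e^(-4t)sin(5t) - 2C_1e^(-4t)cos(5t) - 2C_2e^(-4t)sin(5t) - C_2e^(-4t)cos(5t), q(t) = C_1e^(-4t)sin(5t) - 3C_1e^(-4t)cos(5t) - 3C_2e^(-4t)sin(5t) - C_2e^(-4t)cos(5t)

Coefficient matrix A = [[31, -25], [50, -39]].
Characteristic polynomial det(A - λI) = λ^2 + 8λ + 41 = 0.
Eigenvalues λ = -4 ± 5i (complex conjugate pair).
For λ=-4+5i: an eigenvector is (-2,-3) - i(1,1) = (-2 - i, -3 - i).
A real fundamental pair from Re and Im of e^((-4+5i)t)v: X_1 = e^(-4t)(cos(5t)·(-2,-3) + sin(5t)·(1,1)), X_2 = e^(-4t)(sin(5t)·(-2,-3) - cos(5t)·(1,1)).
General solution: C_1X_1 + C_2X_2.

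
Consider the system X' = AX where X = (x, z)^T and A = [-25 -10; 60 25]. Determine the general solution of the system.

Coefficient matrix A = [[-25, -10], [60, 25]].
Characteristic polynomial det(A - λI) = λ^2 - 25 = 0.
Eigenvalues λ = 5, -5.
For λ=5: (A-λI) row 1 is [-30, -10], so an eigenvector is (-1, 3).
For λ=-5: (A-λI) row 1 is [-20, -10], so an eigenvector is (1, -2).
General solution: K_1e^(5t)(-1,3) + K_2e^(-5t)(1,-2).

x(t) = -K_1e^(5t) + K_2e^(-5t), z(t) = 3K_1e^(5t) - 2K_2e^(-5t)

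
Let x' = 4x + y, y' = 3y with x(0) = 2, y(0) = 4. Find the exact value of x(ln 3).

A = [[4,1],[0,3]]; eigenvalues λ = 4, 3.
Eigenvectors: (1,0) for λ=4, (1,-1) for λ=3.
From the initial condition, c_1 = 6, c_2 = -4.
x(ln 3) = (6)(3^4)(1) + (-4)(3^3)(1) = 378.

378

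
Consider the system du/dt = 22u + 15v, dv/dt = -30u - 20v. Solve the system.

u(t) = 2K_1e^(t)sin(3t) + K_1e^(t)cos(3t) + K_2e^(t)sin(3t) - 2K_2e^(t)cos(3t), v(t) = -3K_1e^(t)sin(3t) - K_1e^(t)cos(3t) - K_2e^(t)sin(3t) + 3K_2e^(t)cos(3t)

Coefficient matrix A = [[22, 15], [-30, -20]].
Characteristic polynomial det(A - λI) = λ^2 - 2λ + 10 = 0.
Eigenvalues λ = 1 ± 3i (complex conjugate pair).
For λ=1+3i: an eigenvector is (1,-1) - i(2,-3) = (1 - 2i, -1 + 3i).
A real fundamental pair from Re and Im of e^((1+3i)t)v: X_1 = e^(t)(cos(3t)·(1,-1) + sin(3t)·(2,-3)), X_2 = e^(t)(sin(3t)·(1,-1) - cos(3t)·(2,-3)).
General solution: K_1X_1 + K_2X_2.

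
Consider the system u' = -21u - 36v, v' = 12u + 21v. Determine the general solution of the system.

u(t) = -2c_1e^(-3t) + 3c_2e^(3t), v(t) = c_1e^(-3t) - 2c_2e^(3t)

Coefficient matrix A = [[-21, -36], [12, 21]].
Characteristic polynomial det(A - λI) = λ^2 - 9 = 0.
Eigenvalues λ = -3, 3.
For λ=-3: (A-λI) row 1 is [-18, -36], so an eigenvector is (-2, 1).
For λ=3: (A-λI) row 1 is [-24, -36], so an eigenvector is (3, -2).
General solution: c_1e^(-3t)(-2,1) + c_2e^(3t)(3,-2).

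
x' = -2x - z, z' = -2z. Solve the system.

Coefficient matrix A = [[-2, -1], [0, -2]].
Characteristic polynomial det(A - λI) = λ^2 + 4λ + 4 = 0.
Single eigenvalue λ = -2 with algebraic multiplicity 2.
Eigenvector v = (-1,0); generalized eigenvector w with (A-λI)w=v is (1,1).
General solution: e^(-2t)[C_1·v + C_2·(t·v + w)].

x(t) = -C_1e^(-2t) - C_2te^(-2t) + C_2e^(-2t), z(t) = C_2e^(-2t)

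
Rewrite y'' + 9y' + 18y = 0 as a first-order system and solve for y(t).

Let x_1 = y, x_2 = y'. Then x_1' = x_2 and x_2' = -18x_1 - 9x_2.
A = [[0,1],[-18,-9]]; det(A-λI) = λ^2 + 9λ + 18.
Eigenvalues λ = -3, -6 with eigenvectors (1,-3), (1,-6).

y(t) = K_1e^(-3t) + K_2e^(-6t)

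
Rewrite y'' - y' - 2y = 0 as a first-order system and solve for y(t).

y(t) = C_1e^(-t) + C_2e^(2t)

Let x_1 = y, x_2 = y'. Then x_1' = x_2 and x_2' = 2x_1 + x_2.
A = [[0,1],[2,1]]; det(A-λI) = λ^2 - λ - 2.
Eigenvalues λ = -1, 2 with eigenvectors (1,-1), (1,2).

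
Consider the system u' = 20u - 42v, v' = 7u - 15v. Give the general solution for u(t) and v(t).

u(t) = 2c_1e^(-t) - 3c_2e^(6t), v(t) = c_1e^(-t) - c_2e^(6t)

Coefficient matrix A = [[20, -42], [7, -15]].
Characteristic polynomial det(A - λI) = λ^2 - 5λ - 6 = 0.
Eigenvalues λ = -1, 6.
For λ=-1: (A-λI) row 1 is [21, -42], so an eigenvector is (2, 1).
For λ=6: (A-λI) row 1 is [14, -42], so an eigenvector is (-3, -1).
General solution: c_1e^(-t)(2,1) + c_2e^(6t)(-3,-1).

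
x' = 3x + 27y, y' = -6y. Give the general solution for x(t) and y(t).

Coefficient matrix A = [[3, 27], [0, -6]].
Characteristic polynomial det(A - λI) = λ^2 + 3λ - 18 = 0.
Eigenvalues λ = 3, -6.
For λ=3: (A-λI) row 1 is [0, 27], so an eigenvector is (-1, 0).
For λ=-6: (A-λI) row 1 is [9, 27], so an eigenvector is (3, -1).
General solution: K_1e^(3t)(-1,0) + K_2e^(-6t)(3,-1).

x(t) = -K_1e^(3t) + 3K_2e^(-6t), y(t) = -K_2e^(-6t)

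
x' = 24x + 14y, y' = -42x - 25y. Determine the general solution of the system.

x(t) = -2C_1e^(3t) + C_2e^(-4t), y(t) = 3C_1e^(3t) - 2C_2e^(-4t)

Coefficient matrix A = [[24, 14], [-42, -25]].
Characteristic polynomial det(A - λI) = λ^2 + λ - 12 = 0.
Eigenvalues λ = 3, -4.
For λ=3: (A-λI) row 1 is [21, 14], so an eigenvector is (-2, 3).
For λ=-4: (A-λI) row 1 is [28, 14], so an eigenvector is (1, -2).
General solution: C_1e^(3t)(-2,3) + C_2e^(-4t)(1,-2).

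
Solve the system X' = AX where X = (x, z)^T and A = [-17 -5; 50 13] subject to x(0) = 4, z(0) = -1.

Coefficient matrix A = [[-17, -5], [50, 13]].
Characteristic polynomial det(A - λI) = λ^2 + 4λ + 29 = 0.
Eigenvalues λ = -2 ± 5i (complex conjugate pair).
For λ=-2+5i: an eigenvector is (1,-3) - i(0,1) = (1, -3 - i).
A real fundamental pair from Re and Im of e^((-2+5i)t)v: X_1 = e^(-2t)(cos(5t)·(1,-3) + sin(5t)·(0,1)), X_2 = e^(-2t)(sin(5t)·(1,-3) - cos(5t)·(0,1)).
General solution: C_1X_1 + C_2X_2.
Applying x(0)=4, z(0)=-1 gives C_1=4, C_2=-11.

x(t) = -11e^(-2t)sin(5t) + 4e^(-2t)cos(5t), z(t) = 37e^(-2t)sin(5t) - e^(-2t)cos(5t)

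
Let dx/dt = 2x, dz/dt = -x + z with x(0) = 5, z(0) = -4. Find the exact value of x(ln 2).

20

A = [[2,0],[-1,1]]; eigenvalues λ = 1, 2.
Eigenvectors: (0,-1) for λ=1, (-1,1) for λ=2.
From the initial condition, c_1 = -1, c_2 = -5.
x(ln 2) = (-1)(2^1)(0) + (-5)(2^2)(-1) = 20.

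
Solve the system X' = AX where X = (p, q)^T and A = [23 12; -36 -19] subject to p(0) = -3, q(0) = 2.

p(t) = -8e^(5t) + 5e^(-t), q(t) = 12e^(5t) - 10e^(-t)

Coefficient matrix A = [[23, 12], [-36, -19]].
Characteristic polynomial det(A - λI) = λ^2 - 4λ - 5 = 0.
Eigenvalues λ = 5, -1.
For λ=5: (A-λI) row 1 is [18, 12], so an eigenvector is (-2, 3).
For λ=-1: (A-λI) row 1 is [24, 12], so an eigenvector is (-1, 2).
General solution: K_1e^(5t)(-2,3) + K_2e^(-t)(-1,2).
Applying p(0)=-3, q(0)=2 gives K_1=4, K_2=-5.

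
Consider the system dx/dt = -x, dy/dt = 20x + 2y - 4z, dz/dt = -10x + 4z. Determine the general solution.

x(t) = c_1e^(-t), y(t) = -4c_1e^(-t) + c_2e^(2t) - 2c_3e^(4t), z(t) = 2c_1e^(-t) + c_3e^(4t)

Coefficient matrix A = [[-1, 0, 0], [20, 2, -4], [-10, 0, 4]].
det(A - λI) = 0 gives eigenvalues λ = -1, 2, 4.
For λ=-1: eigenvector (1,-4,2).
For λ=2: eigenvector (0,1,0).
For λ=4: eigenvector (0,-2,1).
General solution: c_1e^(-t)(1,-4,2) + c_2e^(2t)(0,1,0) + c_3e^(4t)(0,-2,1).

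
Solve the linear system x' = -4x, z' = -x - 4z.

Coefficient matrix A = [[-4, 0], [-1, -4]].
Characteristic polynomial det(A - λI) = λ^2 + 8λ + 16 = 0.
Single eigenvalue λ = -4 with algebraic multiplicity 2.
Eigenvector v = (0,1); generalized eigenvector w with (A-λI)w=v is (-1,-1).
General solution: e^(-4t)[c_1·v + c_2·(t·v + w)].

x(t) = -c_2e^(-4t), z(t) = c_1e^(-4t) + c_2te^(-4t) - c_2e^(-4t)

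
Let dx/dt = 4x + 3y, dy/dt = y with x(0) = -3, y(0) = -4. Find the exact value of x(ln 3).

-555

A = [[4,3],[0,1]]; eigenvalues λ = 1, 4.
Eigenvectors: (-1,1) for λ=1, (1,0) for λ=4.
From the initial condition, c_1 = -4, c_2 = -7.
x(ln 3) = (-4)(3^1)(-1) + (-7)(3^4)(1) = -555.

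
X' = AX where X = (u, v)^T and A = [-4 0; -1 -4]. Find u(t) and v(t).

u(t) = -c_2e^(-4t), v(t) = c_1e^(-4t) + c_2te^(-4t) + 2c_2e^(-4t)

Coefficient matrix A = [[-4, 0], [-1, -4]].
Characteristic polynomial det(A - λI) = λ^2 + 8λ + 16 = 0.
Single eigenvalue λ = -4 with algebraic multiplicity 2.
Eigenvector v = (0,1); generalized eigenvector w with (A-λI)w=v is (-1,2).
General solution: e^(-4t)[c_1·v + c_2·(t·v + w)].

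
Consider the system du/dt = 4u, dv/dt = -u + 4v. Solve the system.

Coefficient matrix A = [[4, 0], [-1, 4]].
Characteristic polynomial det(A - λI) = λ^2 - 8λ + 16 = 0.
Single eigenvalue λ = 4 with algebraic multiplicity 2.
Eigenvector v = (0,-1); generalized eigenvector w with (A-λI)w=v is (1,-3).
General solution: e^(4t)[C_1·v + C_2·(t·v + w)].

u(t) = C_2e^(4t), v(t) = -C_1e^(4t) - C_2te^(4t) - 3C_2e^(4t)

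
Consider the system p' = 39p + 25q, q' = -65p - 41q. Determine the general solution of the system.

p(t) = -c_1e^(-t)sin(5t) - 2c_1e^(-t)cos(5t) - 2c_2e^(-t)sin(5t) + c_2e^(-t)cos(5t), q(t) = 2c_1e^(-t)sin(5t) + 3c_1e^(-t)cos(5t) + 3c_2e^(-t)sin(5t) - 2c_2e^(-t)cos(5t)

Coefficient matrix A = [[39, 25], [-65, -41]].
Characteristic polynomial det(A - λI) = λ^2 + 2λ + 26 = 0.
Eigenvalues λ = -1 ± 5i (complex conjugate pair).
For λ=-1+5i: an eigenvector is (-2,3) - i(-1,2) = (-2 + i, 3 - 2i).
A real fundamental pair from Re and Im of e^((-1+5i)t)v: X_1 = e^(-t)(cos(5t)·(-2,3) + sin(5t)·(-1,2)), X_2 = e^(-t)(sin(5t)·(-2,3) - cos(5t)·(-1,2)).
General solution: c_1X_1 + c_2X_2.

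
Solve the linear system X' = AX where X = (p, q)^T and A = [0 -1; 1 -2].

p(t) = -K_1e^(-t) - K_2te^(-t) - 3K_2e^(-t), q(t) = -K_1e^(-t) - K_2te^(-t) - 2K_2e^(-t)

Coefficient matrix A = [[0, -1], [1, -2]].
Characteristic polynomial det(A - λI) = λ^2 + 2λ + 1 = 0.
Single eigenvalue λ = -1 with algebraic multiplicity 2.
Eigenvector v = (-1,-1); generalized eigenvector w with (A-λI)w=v is (-3,-2).
General solution: e^(-t)[K_1·v + K_2·(t·v + w)].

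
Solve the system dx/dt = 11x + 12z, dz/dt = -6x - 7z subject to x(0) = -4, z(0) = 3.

Coefficient matrix A = [[11, 12], [-6, -7]].
Characteristic polynomial det(A - λI) = λ^2 - 4λ - 5 = 0.
Eigenvalues λ = 5, -1.
For λ=5: (A-λI) row 1 is [6, 12], so an eigenvector is (2, -1).
For λ=-1: (A-λI) row 1 is [12, 12], so an eigenvector is (1, -1).
General solution: K_1e^(5t)(2,-1) + K_2e^(-t)(1,-1).
Applying x(0)=-4, z(0)=3 gives K_1=-1, K_2=-2.

x(t) = -2e^(5t) - 2e^(-t), z(t) = e^(5t) + 2e^(-t)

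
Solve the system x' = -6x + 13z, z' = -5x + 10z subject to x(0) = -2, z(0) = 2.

Coefficient matrix A = [[-6, 13], [-5, 10]].
Characteristic polynomial det(A - λI) = λ^2 - 4λ + 5 = 0.
Eigenvalues λ = 2 ± i (complex conjugate pair).
For λ=2+i: an eigenvector is (-3,-2) - i(-2,-1) = (-3 + 2i, -2 + i).
A real fundamental pair from Re and Im of e^((2+i)t)v: X_1 = e^(2t)(cos(t)·(-3,-2) + sin(t)·(-2,-1)), X_2 = e^(2t)(sin(t)·(-3,-2) - cos(t)·(-2,-1)).
General solution: K_1X_1 + K_2X_2.
Applying x(0)=-2, z(0)=2 gives K_1=-6, K_2=-10.

x(t) = 42e^(2t)sin(t) - 2e^(2t)cos(t), z(t) = 26e^(2t)sin(t) + 2e^(2t)cos(t)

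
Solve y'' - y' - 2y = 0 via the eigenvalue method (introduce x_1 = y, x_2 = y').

y(t) = K_1e^(2t) + K_2e^(-t)

Let x_1 = y, x_2 = y'. Then x_1' = x_2 and x_2' = 2x_1 + x_2.
A = [[0,1],[2,1]]; det(A-λI) = λ^2 - λ - 2.
Eigenvalues λ = 2, -1 with eigenvectors (1,2), (1,-1).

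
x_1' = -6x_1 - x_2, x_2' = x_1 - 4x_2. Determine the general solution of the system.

Coefficient matrix A = [[-6, -1], [1, -4]].
Characteristic polynomial det(A - λI) = λ^2 + 10λ + 25 = 0.
Single eigenvalue λ = -5 with algebraic multiplicity 2.
Eigenvector v = (1,-1); generalized eigenvector w with (A-λI)w=v is (-3,2).
General solution: e^(-5t)[K_1·v + K_2·(t·v + w)].

x_1(t) = K_1e^(-5t) + K_2te^(-5t) - 3K_2e^(-5t), x_2(t) = -K_1e^(-5t) - K_2te^(-5t) + 2K_2e^(-5t)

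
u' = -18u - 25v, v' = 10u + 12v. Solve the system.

Coefficient matrix A = [[-18, -25], [10, 12]].
Characteristic polynomial det(A - λI) = λ^2 + 6λ + 34 = 0.
Eigenvalues λ = -3 ± 5i (complex conjugate pair).
For λ=-3+5i: an eigenvector is (1,-1) - i(2,-1) = (1 - 2i, -1 + i).
A real fundamental pair from Re and Im of e^((-3+5i)t)v: X_1 = e^(-3t)(cos(5t)·(1,-1) + sin(5t)·(2,-1)), X_2 = e^(-3t)(sin(5t)·(1,-1) - cos(5t)·(2,-1)).
General solution: K_1X_1 + K_2X_2.

u(t) = 2K_1e^(-3t)sin(5t) + K_1e^(-3t)cos(5t) + K_2e^(-3t)sin(5t) - 2K_2e^(-3t)cos(5t), v(t) = -K_1e^(-3t)sin(5t) - K_1e^(-3t)cos(5t) - K_2e^(-3t)sin(5t) + K_2e^(-3t)cos(5t)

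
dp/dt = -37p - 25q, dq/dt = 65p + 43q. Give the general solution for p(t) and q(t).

Coefficient matrix A = [[-37, -25], [65, 43]].
Characteristic polynomial det(A - λI) = λ^2 - 6λ + 34 = 0.
Eigenvalues λ = 3 ± 5i (complex conjugate pair).
For λ=3+5i: an eigenvector is (-2,3) - i(1,-2) = (-2 - i, 3 + 2i).
A real fundamental pair from Re and Im of e^((3+5i)t)v: X_1 = e^(3t)(cos(5t)·(-2,3) + sin(5t)·(1,-2)), X_2 = e^(3t)(sin(5t)·(-2,3) - cos(5t)·(1,-2)).
General solution: c_1X_1 + c_2X_2.

p(t) = c_1e^(3t)sin(5t) - 2c_1e^(3t)cos(5t) - 2c_2e^(3t)sin(5t) - c_2e^(3t)cos(5t), q(t) = -2c_1e^(3t)sin(5t) + 3c_1e^(3t)cos(5t) + 3c_2e^(3t)sin(5t) + 2c_2e^(3t)cos(5t)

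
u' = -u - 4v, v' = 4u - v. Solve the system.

u(t) = -K_1e^(-t)sin(4t) + K_2e^(-t)cos(4t), v(t) = K_1e^(-t)cos(4t) + K_2e^(-t)sin(4t)

Coefficient matrix A = [[-1, -4], [4, -1]].
Characteristic polynomial det(A - λI) = λ^2 + 2λ + 17 = 0.
Eigenvalues λ = -1 ± 4i (complex conjugate pair).
For λ=-1+4i: an eigenvector is (0,1) - i(-1,0) = (0 + i, 1).
A real fundamental pair from Re and Im of e^((-1+4i)t)v: X_1 = e^(-t)(cos(4t)·(0,1) + sin(4t)·(-1,0)), X_2 = e^(-t)(sin(4t)·(0,1) - cos(4t)·(-1,0)).
General solution: K_1X_1 + K_2X_2.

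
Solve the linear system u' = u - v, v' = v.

Coefficient matrix A = [[1, -1], [0, 1]].
Characteristic polynomial det(A - λI) = λ^2 - 2λ + 1 = 0.
Single eigenvalue λ = 1 with algebraic multiplicity 2.
Eigenvector v = (-1,0); generalized eigenvector w with (A-λI)w=v is (-2,1).
General solution: e^(t)[c_1·v + c_2·(t·v + w)].

u(t) = -c_1e^(t) - c_2te^(t) - 2c_2e^(t), v(t) = c_2e^(t)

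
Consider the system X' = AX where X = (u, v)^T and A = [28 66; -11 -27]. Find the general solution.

Coefficient matrix A = [[28, 66], [-11, -27]].
Characteristic polynomial det(A - λI) = λ^2 - λ - 30 = 0.
Eigenvalues λ = 6, -5.
For λ=6: (A-λI) row 1 is [22, 66], so an eigenvector is (3, -1).
For λ=-5: (A-λI) row 1 is [33, 66], so an eigenvector is (-2, 1).
General solution: K_1e^(6t)(3,-1) + K_2e^(-5t)(-2,1).

u(t) = 3K_1e^(6t) - 2K_2e^(-5t), v(t) = -K_1e^(6t) + K_2e^(-5t)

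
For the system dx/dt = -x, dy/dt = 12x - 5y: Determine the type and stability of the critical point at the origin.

A = [[-1,0],[12,-5]]; det(A-λI) = λ^2 + 6λ + 5.
λ = -1, -5: both negative.

stable node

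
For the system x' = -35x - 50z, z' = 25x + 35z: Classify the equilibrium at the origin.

A = [[-35,-50],[25,35]]; det(A-λI) = λ^2 + 25.
λ = 0 ± 5i: zero real part.

center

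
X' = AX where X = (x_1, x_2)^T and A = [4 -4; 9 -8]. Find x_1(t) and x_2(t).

x_1(t) = 2c_1e^(-2t) + 2c_2te^(-2t) + c_2e^(-2t), x_2(t) = 3c_1e^(-2t) + 3c_2te^(-2t) + c_2e^(-2t)

Coefficient matrix A = [[4, -4], [9, -8]].
Characteristic polynomial det(A - λI) = λ^2 + 4λ + 4 = 0.
Single eigenvalue λ = -2 with algebraic multiplicity 2.
Eigenvector v = (2,3); generalized eigenvector w with (A-λI)w=v is (1,1).
General solution: e^(-2t)[c_1·v + c_2·(t·v + w)].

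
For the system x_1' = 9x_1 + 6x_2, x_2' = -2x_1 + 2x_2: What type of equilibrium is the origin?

A = [[9,6],[-2,2]]; det(A-λI) = λ^2 - 11λ + 30.
λ = 5, 6: both positive.

unstable node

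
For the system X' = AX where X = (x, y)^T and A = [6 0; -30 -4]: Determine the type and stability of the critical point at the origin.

A = [[6,0],[-30,-4]]; det(A-λI) = λ^2 - 2λ - 24.
λ = 6, -4: opposite signs.

saddle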